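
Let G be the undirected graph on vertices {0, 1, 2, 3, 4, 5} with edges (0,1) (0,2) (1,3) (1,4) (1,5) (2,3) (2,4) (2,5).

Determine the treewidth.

2

A width-2 tree decomposition is:
Bags: B1 = {1, 2, 4}  B2 = {1, 2, 5}  B3 = {0, 1, 2}  B4 = {1, 2, 3}
Tree: B1–B2, B2–B3, B3–B4
Each bag holds 3 vertices, so the decomposition has width 2, which upper-bounds the treewidth. The edges 4–2–5–1–4 form a cycle, so G is not a tree and its treewidth is at least 2. The upper and lower bounds meet at 2, so that is the treewidth.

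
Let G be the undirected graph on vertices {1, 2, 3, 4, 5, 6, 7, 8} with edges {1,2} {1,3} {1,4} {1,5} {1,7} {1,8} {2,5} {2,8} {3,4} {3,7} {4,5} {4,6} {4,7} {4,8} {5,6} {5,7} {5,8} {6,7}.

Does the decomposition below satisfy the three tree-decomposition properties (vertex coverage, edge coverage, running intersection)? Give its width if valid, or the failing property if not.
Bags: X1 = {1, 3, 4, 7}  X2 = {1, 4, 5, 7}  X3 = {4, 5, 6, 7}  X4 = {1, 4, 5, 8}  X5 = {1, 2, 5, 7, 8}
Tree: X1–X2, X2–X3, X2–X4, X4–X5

A tree decomposition must satisfy three properties: every vertex lies in some bag; for every edge, both endpoints lie together in some bag; and for every vertex, the bags containing it form a connected subtree. Here bags containing vertex 7 are not connected in the tree, so the decomposition is invalid.

No — bags containing vertex 7 are not connected in the tree.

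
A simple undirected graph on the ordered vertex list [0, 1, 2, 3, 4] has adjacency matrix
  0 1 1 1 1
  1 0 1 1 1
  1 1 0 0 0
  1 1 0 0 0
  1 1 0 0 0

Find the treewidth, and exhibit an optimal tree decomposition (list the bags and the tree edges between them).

Treewidth 2.
One such decomposition:
Bags: B1 = {0, 1, 4}  B2 = {0, 1, 2}  B3 = {0, 1, 3}
Tree: B1–B2, B1–B3

The largest bag has 3 vertices, giving width 2; this decomposition certifies tw(G) ≤ 2. For the lower bound, the 3 vertices {0, 1, 2} are pairwise adjacent, and any tree decomposition puts a clique entirely inside one bag — forcing width ≥ 2. Hence tw(G) = 2 exactly.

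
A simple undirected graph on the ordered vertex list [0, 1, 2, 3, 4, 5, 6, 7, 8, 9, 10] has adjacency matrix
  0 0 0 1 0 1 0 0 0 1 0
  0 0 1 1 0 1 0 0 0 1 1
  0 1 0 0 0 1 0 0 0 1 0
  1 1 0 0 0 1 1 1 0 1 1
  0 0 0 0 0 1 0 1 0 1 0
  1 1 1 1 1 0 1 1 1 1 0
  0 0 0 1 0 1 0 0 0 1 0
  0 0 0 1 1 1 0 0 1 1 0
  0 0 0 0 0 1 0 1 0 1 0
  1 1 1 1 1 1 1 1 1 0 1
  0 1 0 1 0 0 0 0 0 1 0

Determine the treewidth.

3

A width-3 tree decomposition is:
Bags: B1 = {3, 5, 7, 9}  B2 = {1, 3, 5, 9}  B3 = {3, 5, 6, 9}  B4 = {0, 3, 5, 9}  B5 = {5, 7, 8, 9}  B6 = {1, 3, 9, 10}  B7 = {1, 2, 5, 9}  B8 = {4, 5, 7, 9}
Tree: B1–B2, B1–B3, B3–B4, B1–B5, B2–B6, B2–B7, B1–B8
Every bag has size at most 4, so the width is 4 − 1 = 3 and tw(G) ≤ 3. For the lower bound, the 4 vertices {1, 3, 9, 10} are pairwise adjacent, and any tree decomposition puts a clique entirely inside one bag — forcing width ≥ 3. Hence tw(G) = 3 exactly.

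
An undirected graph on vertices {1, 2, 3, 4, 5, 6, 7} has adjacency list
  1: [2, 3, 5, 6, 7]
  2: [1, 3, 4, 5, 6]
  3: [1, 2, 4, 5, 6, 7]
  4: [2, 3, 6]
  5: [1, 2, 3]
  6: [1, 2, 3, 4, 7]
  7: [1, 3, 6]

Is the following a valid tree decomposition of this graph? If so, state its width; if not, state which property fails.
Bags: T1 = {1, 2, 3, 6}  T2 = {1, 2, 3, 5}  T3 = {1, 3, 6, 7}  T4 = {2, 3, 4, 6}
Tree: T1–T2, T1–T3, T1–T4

Yes; width 3.

Every vertex of G appears in some bag (union = {1, 2, 3, 4, 5, 6, 7}); every edge is covered by a bag; and for each vertex v the set of bags containing v is connected in the bag tree. The decomposition is therefore valid. The largest bag has 4 vertices, so the width is 3.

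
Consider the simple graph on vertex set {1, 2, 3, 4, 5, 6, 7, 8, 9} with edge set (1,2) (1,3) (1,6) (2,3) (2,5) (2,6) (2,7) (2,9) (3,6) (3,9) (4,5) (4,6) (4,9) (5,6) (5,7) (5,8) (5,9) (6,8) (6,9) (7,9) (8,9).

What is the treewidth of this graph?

3

A width-3 tree decomposition is:
Bags: B1 = {2, 5, 7, 9}  B2 = {2, 5, 6, 9}  B3 = {5, 6, 8, 9}  B4 = {2, 3, 6, 9}  B5 = {1, 2, 3, 6}  B6 = {4, 5, 6, 9}
Tree: B1–B2, B2–B3, B2–B4, B4–B5, B2–B6
Each bag holds 4 vertices, so the decomposition has width 3, which upper-bounds the treewidth. On the other hand G contains the 4-clique {1, 2, 3, 6}. A clique must lie in a single bag of any decomposition, so no decomposition can have width below 3. Combining the bounds, tw(G) = 3.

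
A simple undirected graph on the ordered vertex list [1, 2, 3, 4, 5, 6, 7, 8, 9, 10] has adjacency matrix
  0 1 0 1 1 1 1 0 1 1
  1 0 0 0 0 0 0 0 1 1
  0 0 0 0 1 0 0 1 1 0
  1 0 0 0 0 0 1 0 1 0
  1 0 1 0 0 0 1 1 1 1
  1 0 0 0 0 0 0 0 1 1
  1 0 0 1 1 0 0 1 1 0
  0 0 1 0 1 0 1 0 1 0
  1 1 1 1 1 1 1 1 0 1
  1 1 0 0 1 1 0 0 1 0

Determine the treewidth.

3

A width-3 tree decomposition is:
Bags: B1 = {1, 5, 7, 9}  B2 = {1, 5, 9, 10}  B3 = {1, 2, 9, 10}  B4 = {1, 4, 7, 9}  B5 = {1, 6, 9, 10}  B6 = {5, 7, 8, 9}  B7 = {3, 5, 8, 9}
Tree: B1–B2, B2–B3, B1–B4, B3–B5, B1–B6, B6–B7
Each bag holds 4 vertices, so the decomposition has width 3, which upper-bounds the treewidth. For the lower bound, the 4 vertices {3, 5, 8, 9} are pairwise adjacent, and any tree decomposition puts a clique entirely inside one bag — forcing width ≥ 3. Combining the bounds, tw(G) = 3.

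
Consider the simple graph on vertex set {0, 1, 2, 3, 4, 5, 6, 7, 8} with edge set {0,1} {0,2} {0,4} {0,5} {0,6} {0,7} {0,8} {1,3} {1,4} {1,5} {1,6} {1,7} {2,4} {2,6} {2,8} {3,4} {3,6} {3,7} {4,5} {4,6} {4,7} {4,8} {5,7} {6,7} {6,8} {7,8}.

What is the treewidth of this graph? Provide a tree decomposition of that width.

Treewidth 4.
Bags: B1 = {0, 4, 6, 7, 8}  B2 = {0, 1, 4, 6, 7}  B3 = {1, 3, 4, 6, 7}  B4 = {0, 2, 4, 6, 8}  B5 = {0, 1, 4, 5, 7}
Tree: B1–B2, B2–B3, B1–B4, B2–B5

The largest bag has 5 vertices, giving width 4; this decomposition certifies tw(G) ≤ 4. Conversely, {0, 1, 4, 5, 7} is a clique of size 5, and the vertices of any clique must share a bag in every tree decomposition; so some bag has ≥ 5 vertices and tw(G) ≥ 4. Hence tw(G) = 4 exactly.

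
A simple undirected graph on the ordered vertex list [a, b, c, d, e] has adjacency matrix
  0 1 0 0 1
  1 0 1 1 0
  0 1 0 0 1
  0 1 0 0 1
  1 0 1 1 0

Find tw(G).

A width-2 tree decomposition is:
Bags: B1 = {b, c, e}  B2 = {a, b, e}  B3 = {b, d, e}
Tree: B1–B2, B2–B3
Every bag has size at most 3, so the width is 3 − 1 = 2 and tw(G) ≤ 2. The edges e–c–b–a–e form a cycle, so G is not a tree and its treewidth is at least 2. Therefore the treewidth is 2.

2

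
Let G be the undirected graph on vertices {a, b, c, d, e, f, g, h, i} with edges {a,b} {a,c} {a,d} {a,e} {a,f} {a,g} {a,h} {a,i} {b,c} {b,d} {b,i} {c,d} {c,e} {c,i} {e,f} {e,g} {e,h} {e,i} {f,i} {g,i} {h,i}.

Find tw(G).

A width-3 tree decomposition is:
Bags: B1 = {a, c, e, i}  B2 = {a, b, c, i}  B3 = {a, e, g, i}  B4 = {a, b, c, d}  B5 = {a, e, h, i}  B6 = {a, e, f, i}
Tree: B1–B2, B1–B3, B2–B4, B1–B5, B3–B6
Each bag holds 4 vertices, so the decomposition has width 3, which upper-bounds the treewidth. For the lower bound, the 4 vertices {a, b, c, d} are pairwise adjacent, and any tree decomposition puts a clique entirely inside one bag — forcing width ≥ 3. The upper and lower bounds meet at 3, so that is the treewidth.

3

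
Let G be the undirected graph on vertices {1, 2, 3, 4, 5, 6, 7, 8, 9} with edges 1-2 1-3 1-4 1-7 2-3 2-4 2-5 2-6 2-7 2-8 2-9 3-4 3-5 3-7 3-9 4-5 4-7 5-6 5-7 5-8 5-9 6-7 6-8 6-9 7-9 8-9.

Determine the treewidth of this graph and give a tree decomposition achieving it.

Treewidth 4.
Bags: B1 = {2, 3, 5, 7, 9}  B2 = {2, 3, 4, 5, 7}  B3 = {1, 2, 3, 4, 7}  B4 = {2, 5, 6, 7, 9}  B5 = {2, 5, 6, 8, 9}
Tree: B1–B2, B2–B3, B1–B4, B4–B5

Every bag has size at most 5, so the width is 5 − 1 = 4 and tw(G) ≤ 4. Conversely, {1, 2, 3, 4, 7} is a clique of size 5, and the vertices of any clique must share a bag in every tree decomposition; so some bag has ≥ 5 vertices and tw(G) ≥ 4. Combining the bounds, tw(G) = 4.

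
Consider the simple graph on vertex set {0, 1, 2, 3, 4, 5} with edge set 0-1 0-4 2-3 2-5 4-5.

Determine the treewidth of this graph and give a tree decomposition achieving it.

The largest bag has 2 vertices, giving width 1; this decomposition certifies tw(G) ≤ 1. Since G has at least one edge (e.g. 3–2), it is not an edgeless graph, so tw(G) ≥ 1. Hence tw(G) = 1 exactly.

Treewidth 1.
Bags: B1 = {2, 3}  B2 = {2, 5}  B3 = {4, 5}  B4 = {0, 4}  B5 = {0, 1}
Tree: B1–B2, B2–B3, B3–B4, B4–B5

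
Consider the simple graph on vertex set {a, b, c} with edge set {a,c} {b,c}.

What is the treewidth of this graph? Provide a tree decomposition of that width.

Every bag has size at most 2, so the width is 2 − 1 = 1 and tw(G) ≤ 1. Since G has at least one edge (e.g. c–b), it is not an edgeless graph, so tw(G) ≥ 1. Hence tw(G) = 1 exactly.

Treewidth 1.
One such decomposition:
Bags: B1 = {b, c}  B2 = {a, c}
Tree: B1–B2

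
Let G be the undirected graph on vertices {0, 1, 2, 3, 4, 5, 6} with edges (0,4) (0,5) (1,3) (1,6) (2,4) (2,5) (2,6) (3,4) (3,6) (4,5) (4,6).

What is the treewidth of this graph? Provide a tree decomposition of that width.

The largest bag has 3 vertices, giving width 2; this decomposition certifies tw(G) ≤ 2. Conversely, {1, 3, 6} is a clique of size 3, and the vertices of any clique must share a bag in every tree decomposition; so some bag has ≥ 3 vertices and tw(G) ≥ 2. The upper and lower bounds meet at 2, so that is the treewidth.

Treewidth 2.
One optimal decomposition is:
Bags: B1 = {2, 4, 6}  B2 = {3, 4, 6}  B3 = {1, 3, 6}  B4 = {2, 4, 5}  B5 = {0, 4, 5}
Tree: B1–B2, B2–B3, B1–B4, B4–B5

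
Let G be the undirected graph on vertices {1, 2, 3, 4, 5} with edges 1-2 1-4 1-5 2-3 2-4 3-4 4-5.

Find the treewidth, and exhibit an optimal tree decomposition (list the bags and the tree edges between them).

Treewidth 2.
One such decomposition:
Bags: B1 = {1, 2, 4}  B2 = {1, 4, 5}  B3 = {2, 3, 4}
Tree: B1–B2, B1–B3

The largest bag has 3 vertices, giving width 2; this decomposition certifies tw(G) ≤ 2. On the other hand G contains the 3-clique {1, 2, 4}. A clique must lie in a single bag of any decomposition, so no decomposition can have width below 2. Hence tw(G) = 2 exactly.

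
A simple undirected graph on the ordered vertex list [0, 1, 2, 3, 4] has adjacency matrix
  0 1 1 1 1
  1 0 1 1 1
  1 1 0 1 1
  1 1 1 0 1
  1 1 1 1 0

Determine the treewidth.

4

A width-4 tree decomposition is:
Bags: B1 = {0, 1, 2, 3, 4}
Tree: (single bag)
With just one bag of size 5, the width is 5 − 1 = 4, so tw(G) ≤ 4. Conversely, {0, 1, 2, 3, 4} is a clique of size 5, and the vertices of any clique must share a bag in every tree decomposition; so some bag has ≥ 5 vertices and tw(G) ≥ 4. Hence tw(G) = 4 exactly.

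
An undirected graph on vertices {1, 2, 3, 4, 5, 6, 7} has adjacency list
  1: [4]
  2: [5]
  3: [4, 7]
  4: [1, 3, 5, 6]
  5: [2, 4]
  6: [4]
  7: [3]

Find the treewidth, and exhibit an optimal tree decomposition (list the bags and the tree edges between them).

Treewidth 1.
One such decomposition:
Bags: B1 = {4, 5}  B2 = {3, 4}  B3 = {1, 4}  B4 = {2, 5}  B5 = {3, 7}  B6 = {4, 6}
Tree: B1–B2, B1–B3, B1–B4, B2–B5, B1–B6

Every bag has size at most 2, so the width is 2 − 1 = 1 and tw(G) ≤ 1. G has an edge, so its treewidth is at least 1. Therefore the treewidth is 1.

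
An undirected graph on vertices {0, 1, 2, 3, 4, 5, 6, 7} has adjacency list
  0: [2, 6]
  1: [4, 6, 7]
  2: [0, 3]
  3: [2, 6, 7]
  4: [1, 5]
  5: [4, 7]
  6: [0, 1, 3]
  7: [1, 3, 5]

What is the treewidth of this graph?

A width-2 tree decomposition is:
Bags: B1 = {0, 2, 6}  B2 = {2, 3, 6}  B3 = {1, 3, 6}  B4 = {1, 3, 7}  B5 = {1, 4, 7}  B6 = {4, 5, 7}
Tree: B1–B2, B2–B3, B3–B4, B4–B5, B5–B6
Every bag has size at most 3, so the width is 3 − 1 = 2 and tw(G) ≤ 2. The edges 0–2–3–6–0 form a cycle, so G is not a tree and its treewidth is at least 2. Therefore the treewidth is 2.

2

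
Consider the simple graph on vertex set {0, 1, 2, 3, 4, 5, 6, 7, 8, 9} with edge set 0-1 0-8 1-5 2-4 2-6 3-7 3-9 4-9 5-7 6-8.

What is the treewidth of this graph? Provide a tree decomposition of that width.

The largest bag has 3 vertices, giving width 2; this decomposition certifies tw(G) ≤ 2. For the lower bound, G contains the cycle 9–4–2–6–8–0–1–5–7–3–9, so G is not a forest; only forests have treewidth ≤ 1, hence tw(G) ≥ 2. Hence tw(G) = 2 exactly.

Treewidth 2.
One such decomposition:
Bags: B1 = {2, 4, 9}  B2 = {2, 6, 9}  B3 = {6, 8, 9}  B4 = {0, 8, 9}  B5 = {0, 1, 9}  B6 = {1, 5, 9}  B7 = {5, 7, 9}  B8 = {3, 7, 9}
Tree: B1–B2, B2–B3, B3–B4, B4–B5, B5–B6, B6–B7, B7–B8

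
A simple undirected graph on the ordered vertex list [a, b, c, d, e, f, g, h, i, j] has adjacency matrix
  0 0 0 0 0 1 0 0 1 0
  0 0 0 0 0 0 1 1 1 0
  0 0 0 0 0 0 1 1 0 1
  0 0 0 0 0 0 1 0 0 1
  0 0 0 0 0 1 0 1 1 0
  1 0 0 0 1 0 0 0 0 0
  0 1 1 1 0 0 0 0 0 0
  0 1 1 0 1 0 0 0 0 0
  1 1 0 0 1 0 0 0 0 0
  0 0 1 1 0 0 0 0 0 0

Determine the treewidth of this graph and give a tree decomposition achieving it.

The largest bag has 3 vertices, giving width 2; this decomposition certifies tw(G) ≤ 2. For the lower bound, G contains the cycle f–a–i–e–f, so G is not a forest; only forests have treewidth ≤ 1, hence tw(G) ≥ 2. The upper and lower bounds meet at 2, so that is the treewidth.

Treewidth 2.
One such decomposition:
Bags: B1 = {a, e, f}  B2 = {a, e, i}  B3 = {e, h, i}  B4 = {b, h, i}  B5 = {b, c, h}  B6 = {b, c, g}  B7 = {c, g, j}  B8 = {d, g, j}
Tree: B1–B2, B2–B3, B3–B4, B4–B5, B5–B6, B6–B7, B7–B8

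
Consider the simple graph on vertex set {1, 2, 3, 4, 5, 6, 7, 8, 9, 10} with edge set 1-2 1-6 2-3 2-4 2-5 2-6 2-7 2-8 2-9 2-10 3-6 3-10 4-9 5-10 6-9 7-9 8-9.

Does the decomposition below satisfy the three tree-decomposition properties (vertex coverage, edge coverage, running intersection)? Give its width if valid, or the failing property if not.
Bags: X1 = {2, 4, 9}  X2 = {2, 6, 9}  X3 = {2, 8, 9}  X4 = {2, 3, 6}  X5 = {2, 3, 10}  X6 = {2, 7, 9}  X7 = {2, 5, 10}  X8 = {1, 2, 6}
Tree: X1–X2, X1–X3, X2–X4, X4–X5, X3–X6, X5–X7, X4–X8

Every vertex of G appears in some bag (union = {1, 2, 3, 4, 5, 6, 7, 8, 9, 10}); every edge is covered by a bag; and for each vertex v the set of bags containing v is connected in the bag tree. The decomposition is therefore valid. The largest bag has 3 vertices, so the width is 2.

Yes; width 2.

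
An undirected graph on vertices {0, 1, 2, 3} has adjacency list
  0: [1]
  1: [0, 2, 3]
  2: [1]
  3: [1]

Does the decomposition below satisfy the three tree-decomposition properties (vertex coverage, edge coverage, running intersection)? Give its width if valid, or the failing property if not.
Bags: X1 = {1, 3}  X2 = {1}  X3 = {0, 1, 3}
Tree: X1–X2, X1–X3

No — vertex 2 appears in no bag.

A tree decomposition must satisfy three properties: every vertex lies in some bag; for every edge, both endpoints lie together in some bag; and for every vertex, the bags containing it form a connected subtree. Here vertex 2 appears in no bag, so the decomposition is invalid.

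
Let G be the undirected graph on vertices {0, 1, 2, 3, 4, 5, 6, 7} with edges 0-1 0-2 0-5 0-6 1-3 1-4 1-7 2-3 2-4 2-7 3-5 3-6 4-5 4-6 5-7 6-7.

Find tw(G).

4

A width-4 tree decomposition is:
Bags: B1 = {0, 1, 3, 4, 7}  B2 = {0, 2, 3, 4, 7}  B3 = {0, 3, 4, 6, 7}  B4 = {0, 3, 4, 5, 7}
Tree: B1–B2, B2–B3, B3–B4
Every bag has size at most 5, so the width is 5 − 1 = 4 and tw(G) ≤ 4. For the lower bound: the 5 vertex sets {1,3}, {0,2}, {6,7}, {4}, {5} are disjoint, each induces a connected subgraph, and every pair is joined by at least one edge of G. Contracting each set to a single vertex therefore yields K_{5} as a minor, and since treewidth is minor-monotone, tw(G) ≥ tw(K_{5}) = 4. Combining the bounds, tw(G) = 4.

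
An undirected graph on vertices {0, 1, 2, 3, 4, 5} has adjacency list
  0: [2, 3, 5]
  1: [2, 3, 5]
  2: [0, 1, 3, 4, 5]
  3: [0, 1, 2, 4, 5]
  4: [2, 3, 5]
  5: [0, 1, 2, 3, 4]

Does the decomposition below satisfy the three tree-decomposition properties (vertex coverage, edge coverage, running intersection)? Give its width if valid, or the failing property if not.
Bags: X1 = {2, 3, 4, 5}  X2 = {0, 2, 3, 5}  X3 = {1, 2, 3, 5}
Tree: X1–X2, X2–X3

Yes; width 3.

Vertex coverage: the bags together contain {0, 1, 2, 3, 4, 5}, the full vertex set. Edge coverage: each edge of G has both endpoints in at least one bag. Running intersection: for every vertex, the bags containing it form a connected subtree. All three properties hold, so this is a valid tree decomposition of width max|bag| − 1 = 3, and hence tw(G) ≤ 3.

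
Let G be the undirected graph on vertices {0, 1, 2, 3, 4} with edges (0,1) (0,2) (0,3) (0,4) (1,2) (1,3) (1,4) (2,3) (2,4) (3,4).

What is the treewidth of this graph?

4

A width-4 tree decomposition is:
Bags: B1 = {0, 1, 2, 3, 4}
Tree: (single bag)
With just one bag of size 5, the width is 5 − 1 = 4, so tw(G) ≤ 4. On the other hand G contains the 5-clique {0, 1, 2, 3, 4}. A clique must lie in a single bag of any decomposition, so no decomposition can have width below 4. The upper and lower bounds meet at 4, so that is the treewidth.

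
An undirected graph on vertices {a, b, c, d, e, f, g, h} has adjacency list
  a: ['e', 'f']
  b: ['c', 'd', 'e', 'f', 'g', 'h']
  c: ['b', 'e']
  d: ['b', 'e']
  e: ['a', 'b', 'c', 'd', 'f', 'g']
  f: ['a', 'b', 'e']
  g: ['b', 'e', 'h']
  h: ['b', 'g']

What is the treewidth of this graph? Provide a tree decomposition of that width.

Treewidth 2.
One optimal decomposition is:
Bags: B1 = {b, e, g}  B2 = {b, e, f}  B3 = {a, e, f}  B4 = {b, c, e}  B5 = {b, g, h}  B6 = {b, d, e}
Tree: B1–B2, B2–B3, B2–B4, B1–B5, B4–B6

The largest bag has 3 vertices, giving width 2; this decomposition certifies tw(G) ≤ 2. On the other hand G contains the 3-clique {a, e, f}. A clique must lie in a single bag of any decomposition, so no decomposition can have width below 2. The upper and lower bounds meet at 2, so that is the treewidth.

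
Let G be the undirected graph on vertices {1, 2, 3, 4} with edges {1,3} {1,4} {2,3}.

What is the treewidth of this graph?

A width-1 tree decomposition is:
Bags: B1 = {2, 3}  B2 = {1, 3}  B3 = {1, 4}
Tree: B1–B2, B2–B3
The largest bag has 2 vertices, giving width 1; this decomposition certifies tw(G) ≤ 1. Since G has at least one edge (e.g. 2–3), it is not an edgeless graph, so tw(G) ≥ 1. Hence tw(G) = 1 exactly.

1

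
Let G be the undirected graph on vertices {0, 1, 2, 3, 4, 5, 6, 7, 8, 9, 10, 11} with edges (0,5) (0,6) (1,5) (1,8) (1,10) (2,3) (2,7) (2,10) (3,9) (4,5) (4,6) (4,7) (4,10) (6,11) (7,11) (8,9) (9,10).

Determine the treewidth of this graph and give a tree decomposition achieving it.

Treewidth 3.
One optimal decomposition is:
Bags: B1 = {2, 3, 8, 9}  B2 = {2, 8, 9, 10}  B3 = {1, 2, 8, 10}  B4 = {1, 2, 7, 10}  B5 = {1, 4, 7, 10}  B6 = {1, 4, 5, 7}  B7 = {4, 5, 7, 11}  B8 = {4, 5, 6, 11}  B9 = {0, 5, 6, 11}
Tree: B1–B2, B2–B3, B3–B4, B4–B5, B5–B6, B6–B7, B7–B8, B8–B9

The largest bag has 4 vertices, giving width 3; this decomposition certifies tw(G) ≤ 3. For the lower bound: the 4 vertex sets {3,8,9}, {2}, {10}, {1,4,5,7} are disjoint, each induces a connected subgraph, and every pair is joined by at least one edge of G. Contracting each set to a single vertex therefore yields K_{4} as a minor, and since treewidth is minor-monotone, tw(G) ≥ tw(K_{4}) = 3. Combining the bounds, tw(G) = 3.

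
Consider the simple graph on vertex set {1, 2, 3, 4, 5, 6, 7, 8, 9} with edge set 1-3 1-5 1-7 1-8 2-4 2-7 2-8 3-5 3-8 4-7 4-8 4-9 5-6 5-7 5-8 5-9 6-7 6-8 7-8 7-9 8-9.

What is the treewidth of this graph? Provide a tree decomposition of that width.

Every bag has size at most 4, so the width is 4 − 1 = 3 and tw(G) ≤ 3. For the lower bound, the 4 vertices {1, 3, 5, 8} are pairwise adjacent, and any tree decomposition puts a clique entirely inside one bag — forcing width ≥ 3. Combining the bounds, tw(G) = 3.

Treewidth 3.
Bags: B1 = {4, 7, 8, 9}  B2 = {2, 4, 7, 8}  B3 = {5, 7, 8, 9}  B4 = {1, 5, 7, 8}  B5 = {5, 6, 7, 8}  B6 = {1, 3, 5, 8}
Tree: B1–B2, B1–B3, B3–B4, B4–B5, B4–B6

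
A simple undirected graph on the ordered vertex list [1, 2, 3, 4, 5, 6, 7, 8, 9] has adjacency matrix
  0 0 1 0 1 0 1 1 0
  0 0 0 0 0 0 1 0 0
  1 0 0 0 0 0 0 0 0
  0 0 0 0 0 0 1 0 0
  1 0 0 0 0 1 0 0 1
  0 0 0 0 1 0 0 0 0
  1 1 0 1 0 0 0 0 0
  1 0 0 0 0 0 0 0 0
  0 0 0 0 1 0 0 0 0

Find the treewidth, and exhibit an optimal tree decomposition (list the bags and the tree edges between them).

The largest bag has 2 vertices, giving width 1; this decomposition certifies tw(G) ≤ 1. Any graph with an edge has treewidth ≥ 1, and G has the edge 1–3. The upper and lower bounds meet at 1, so that is the treewidth.

Treewidth 1.
One optimal decomposition is:
Bags: B1 = {1, 3}  B2 = {1, 7}  B3 = {1, 8}  B4 = {1, 5}  B5 = {5, 9}  B6 = {4, 7}  B7 = {2, 7}  B8 = {5, 6}
Tree: B1–B2, B1–B3, B2–B4, B4–B5, B2–B6, B6–B7, B5–B8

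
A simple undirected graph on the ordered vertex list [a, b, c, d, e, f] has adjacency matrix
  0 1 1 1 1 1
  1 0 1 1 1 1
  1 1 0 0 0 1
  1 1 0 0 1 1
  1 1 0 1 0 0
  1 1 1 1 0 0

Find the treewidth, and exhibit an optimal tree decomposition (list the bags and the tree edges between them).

Every bag has size at most 4, so the width is 4 − 1 = 3 and tw(G) ≤ 3. For the lower bound, the 4 vertices {a, b, d, e} are pairwise adjacent, and any tree decomposition puts a clique entirely inside one bag — forcing width ≥ 3. Combining the bounds, tw(G) = 3.

Treewidth 3.
One such decomposition:
Bags: B1 = {a, b, d, e}  B2 = {a, b, d, f}  B3 = {a, b, c, f}
Tree: B1–B2, B2–B3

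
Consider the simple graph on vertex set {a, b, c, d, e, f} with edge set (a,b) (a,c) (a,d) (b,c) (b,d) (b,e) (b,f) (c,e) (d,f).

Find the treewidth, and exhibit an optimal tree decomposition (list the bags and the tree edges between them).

Treewidth 2.
One such decomposition:
Bags: B1 = {a, b, d}  B2 = {b, d, f}  B3 = {a, b, c}  B4 = {b, c, e}
Tree: B1–B2, B1–B3, B3–B4

Every bag has size at most 3, so the width is 3 − 1 = 2 and tw(G) ≤ 2. Conversely, {b, d, f} is a clique of size 3, and the vertices of any clique must share a bag in every tree decomposition; so some bag has ≥ 3 vertices and tw(G) ≥ 2. Combining the bounds, tw(G) = 2.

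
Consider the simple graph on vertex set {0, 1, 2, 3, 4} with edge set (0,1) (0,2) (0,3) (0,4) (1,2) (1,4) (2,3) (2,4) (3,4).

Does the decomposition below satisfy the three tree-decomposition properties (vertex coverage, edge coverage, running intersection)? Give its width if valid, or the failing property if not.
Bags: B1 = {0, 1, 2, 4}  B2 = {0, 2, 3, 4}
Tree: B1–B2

Yes; width 3.

Checking the three conditions: (i) the bags cover all of {0, 1, 2, 3, 4}; (ii) for each edge, some bag contains both endpoints; (iii) the bags containing any fixed vertex form a subtree. All hold, so the decomposition is valid with width 4 − 1 = 3.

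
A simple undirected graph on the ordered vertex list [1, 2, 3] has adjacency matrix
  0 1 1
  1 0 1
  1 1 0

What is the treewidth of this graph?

A width-2 tree decomposition is:
Bags: B1 = {1, 2, 3}
Tree: (single bag)
A single bag containing all 3 vertices is trivially a valid decomposition of width 2. For the lower bound, the 3 vertices {1, 2, 3} are pairwise adjacent, and any tree decomposition puts a clique entirely inside one bag — forcing width ≥ 2. The upper and lower bounds meet at 2, so that is the treewidth.

2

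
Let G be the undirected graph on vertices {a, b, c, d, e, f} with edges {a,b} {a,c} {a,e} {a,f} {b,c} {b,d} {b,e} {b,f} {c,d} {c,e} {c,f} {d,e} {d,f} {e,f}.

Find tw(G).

4

A width-4 tree decomposition is:
Bags: B1 = {a, b, c, e, f}  B2 = {b, c, d, e, f}
Tree: B1–B2
The largest bag has 5 vertices, giving width 4; this decomposition certifies tw(G) ≤ 4. On the other hand G contains the 5-clique {b, c, d, e, f}. A clique must lie in a single bag of any decomposition, so no decomposition can have width below 4. The upper and lower bounds meet at 4, so that is the treewidth.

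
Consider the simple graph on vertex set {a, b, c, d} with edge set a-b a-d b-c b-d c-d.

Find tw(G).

2

A width-2 tree decomposition is:
Bags: B1 = {a, b, d}  B2 = {b, c, d}
Tree: B1–B2
Each bag holds 3 vertices, so the decomposition has width 2, which upper-bounds the treewidth. Conversely, {b, c, d} is a clique of size 3, and the vertices of any clique must share a bag in every tree decomposition; so some bag has ≥ 3 vertices and tw(G) ≥ 2. Therefore the treewidth is 2.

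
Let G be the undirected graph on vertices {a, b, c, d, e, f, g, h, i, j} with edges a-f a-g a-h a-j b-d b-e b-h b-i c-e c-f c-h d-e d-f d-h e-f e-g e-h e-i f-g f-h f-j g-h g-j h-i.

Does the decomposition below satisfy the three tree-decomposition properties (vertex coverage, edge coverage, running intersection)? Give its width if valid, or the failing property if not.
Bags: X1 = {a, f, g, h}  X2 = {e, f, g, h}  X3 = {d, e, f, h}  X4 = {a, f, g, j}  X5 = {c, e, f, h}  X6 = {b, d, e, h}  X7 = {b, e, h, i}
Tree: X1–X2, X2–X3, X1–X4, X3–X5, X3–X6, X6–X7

Checking the three conditions: (i) the bags cover all of {a, b, c, d, e, f, g, h, i, j}; (ii) for each edge, some bag contains both endpoints; (iii) the bags containing any fixed vertex form a subtree. All hold, so the decomposition is valid with width 4 − 1 = 3.

Yes; width 3.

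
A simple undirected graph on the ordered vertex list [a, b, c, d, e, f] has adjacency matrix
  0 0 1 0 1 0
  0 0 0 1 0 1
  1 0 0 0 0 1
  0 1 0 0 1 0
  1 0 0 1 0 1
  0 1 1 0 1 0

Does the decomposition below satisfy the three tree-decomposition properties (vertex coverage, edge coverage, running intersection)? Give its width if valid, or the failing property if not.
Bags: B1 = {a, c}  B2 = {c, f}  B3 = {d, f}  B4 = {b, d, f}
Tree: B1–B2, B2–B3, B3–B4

No — vertex e appears in no bag.

A tree decomposition must satisfy three properties: every vertex lies in some bag; for every edge, both endpoints lie together in some bag; and for every vertex, the bags containing it form a connected subtree. Here vertex e appears in no bag, so the decomposition is invalid.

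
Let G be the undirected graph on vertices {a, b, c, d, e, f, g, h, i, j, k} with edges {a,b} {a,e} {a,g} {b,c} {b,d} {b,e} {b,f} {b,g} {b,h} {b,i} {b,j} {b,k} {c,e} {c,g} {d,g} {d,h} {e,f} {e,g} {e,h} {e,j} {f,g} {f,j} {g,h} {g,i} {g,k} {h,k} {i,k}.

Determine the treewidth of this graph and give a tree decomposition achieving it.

The largest bag has 4 vertices, giving width 3; this decomposition certifies tw(G) ≤ 3. Conversely, {b, d, g, h} is a clique of size 4, and the vertices of any clique must share a bag in every tree decomposition; so some bag has ≥ 4 vertices and tw(G) ≥ 3. Hence tw(G) = 3 exactly.

Treewidth 3.
One such decomposition:
Bags: B1 = {b, d, g, h}  B2 = {b, e, g, h}  B3 = {b, e, f, g}  B4 = {b, c, e, g}  B5 = {b, e, f, j}  B6 = {b, g, h, k}  B7 = {b, g, i, k}  B8 = {a, b, e, g}
Tree: B1–B2, B2–B3, B2–B4, B3–B5, B1–B6, B6–B7, B3–B8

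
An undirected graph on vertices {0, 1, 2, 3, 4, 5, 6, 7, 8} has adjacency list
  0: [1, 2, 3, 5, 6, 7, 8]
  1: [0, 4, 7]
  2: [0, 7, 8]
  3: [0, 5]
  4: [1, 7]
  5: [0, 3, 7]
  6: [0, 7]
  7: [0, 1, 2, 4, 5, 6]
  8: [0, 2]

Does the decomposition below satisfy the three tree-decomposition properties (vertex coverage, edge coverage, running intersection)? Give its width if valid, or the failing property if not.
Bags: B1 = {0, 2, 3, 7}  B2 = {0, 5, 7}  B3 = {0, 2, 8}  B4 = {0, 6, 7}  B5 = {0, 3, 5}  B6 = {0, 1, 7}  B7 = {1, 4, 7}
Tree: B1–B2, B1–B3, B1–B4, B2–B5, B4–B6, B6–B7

No — bags containing vertex 3 are not connected in the tree.

A tree decomposition must satisfy three properties: every vertex lies in some bag; for every edge, both endpoints lie together in some bag; and for every vertex, the bags containing it form a connected subtree. Here bags containing vertex 3 are not connected in the tree, so the decomposition is invalid.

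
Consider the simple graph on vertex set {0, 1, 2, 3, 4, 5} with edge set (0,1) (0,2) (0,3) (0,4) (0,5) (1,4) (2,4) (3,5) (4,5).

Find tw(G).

A width-2 tree decomposition is:
Bags: B1 = {0, 4, 5}  B2 = {0, 2, 4}  B3 = {0, 1, 4}  B4 = {0, 3, 5}
Tree: B1–B2, B2–B3, B1–B4
The largest bag has 3 vertices, giving width 2; this decomposition certifies tw(G) ≤ 2. Conversely, {0, 3, 5} is a clique of size 3, and the vertices of any clique must share a bag in every tree decomposition; so some bag has ≥ 3 vertices and tw(G) ≥ 2. Therefore the treewidth is 2.

2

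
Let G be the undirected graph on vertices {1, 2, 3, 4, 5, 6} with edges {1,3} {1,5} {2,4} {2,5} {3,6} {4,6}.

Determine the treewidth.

2

A width-2 tree decomposition is:
Bags: B1 = {1, 3, 5}  B2 = {2, 3, 5}  B3 = {2, 3, 4}  B4 = {3, 4, 6}
Tree: B1–B2, B2–B3, B3–B4
Every bag has size at most 3, so the width is 3 − 1 = 2 and tw(G) ≤ 2. For the lower bound, G contains the cycle 3–1–5–2–4–6–3, so G is not a forest; only forests have treewidth ≤ 1, hence tw(G) ≥ 2. Combining the bounds, tw(G) = 2.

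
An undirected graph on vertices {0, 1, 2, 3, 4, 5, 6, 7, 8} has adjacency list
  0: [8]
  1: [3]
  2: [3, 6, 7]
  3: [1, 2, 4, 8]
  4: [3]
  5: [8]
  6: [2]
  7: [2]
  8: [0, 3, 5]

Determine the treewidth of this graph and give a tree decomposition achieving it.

Treewidth 1.
One such decomposition:
Bags: B1 = {2, 6}  B2 = {2, 3}  B3 = {3, 4}  B4 = {3, 8}  B5 = {2, 7}  B6 = {1, 3}  B7 = {0, 8}  B8 = {5, 8}
Tree: B1–B2, B2–B3, B3–B4, B2–B5, B3–B6, B4–B7, B4–B8

Each bag holds 2 vertices, so the decomposition has width 1, which upper-bounds the treewidth. G has an edge, so its treewidth is at least 1. Combining the bounds, tw(G) = 1.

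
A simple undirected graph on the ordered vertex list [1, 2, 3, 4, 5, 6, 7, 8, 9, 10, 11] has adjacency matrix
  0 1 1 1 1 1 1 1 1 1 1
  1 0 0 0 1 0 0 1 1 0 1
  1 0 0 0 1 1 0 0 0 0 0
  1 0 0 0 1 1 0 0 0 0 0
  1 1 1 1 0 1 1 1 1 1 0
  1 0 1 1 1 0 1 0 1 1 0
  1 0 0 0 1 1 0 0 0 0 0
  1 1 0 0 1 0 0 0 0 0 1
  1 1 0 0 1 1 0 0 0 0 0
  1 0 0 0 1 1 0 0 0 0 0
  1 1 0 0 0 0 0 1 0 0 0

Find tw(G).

3

A width-3 tree decomposition is:
Bags: B1 = {1, 5, 6, 9}  B2 = {1, 2, 5, 9}  B3 = {1, 2, 5, 8}  B4 = {1, 3, 5, 6}  B5 = {1, 5, 6, 7}  B6 = {1, 5, 6, 10}  B7 = {1, 2, 8, 11}  B8 = {1, 4, 5, 6}
Tree: B1–B2, B2–B3, B1–B4, B4–B5, B1–B6, B3–B7, B4–B8
Each bag holds 4 vertices, so the decomposition has width 3, which upper-bounds the treewidth. On the other hand G contains the 4-clique {1, 2, 8, 11}. A clique must lie in a single bag of any decomposition, so no decomposition can have width below 3. The upper and lower bounds meet at 3, so that is the treewidth.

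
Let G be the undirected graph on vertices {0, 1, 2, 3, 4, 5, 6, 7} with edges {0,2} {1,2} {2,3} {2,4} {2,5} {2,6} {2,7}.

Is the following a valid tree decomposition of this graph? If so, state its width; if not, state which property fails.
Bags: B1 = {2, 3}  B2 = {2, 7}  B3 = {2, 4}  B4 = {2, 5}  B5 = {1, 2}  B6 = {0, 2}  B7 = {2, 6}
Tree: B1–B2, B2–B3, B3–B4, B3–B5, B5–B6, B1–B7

Checking the three conditions: (i) the bags cover all of {0, 1, 2, 3, 4, 5, 6, 7}; (ii) for each edge, some bag contains both endpoints; (iii) the bags containing any fixed vertex form a subtree. All hold, so the decomposition is valid with width 2 − 1 = 1.

Yes; width 1.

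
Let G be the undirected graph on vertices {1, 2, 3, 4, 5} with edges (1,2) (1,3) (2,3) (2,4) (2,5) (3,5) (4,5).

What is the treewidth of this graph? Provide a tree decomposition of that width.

Treewidth 2.
One such decomposition:
Bags: B1 = {2, 3, 5}  B2 = {2, 4, 5}  B3 = {1, 2, 3}
Tree: B1–B2, B1–B3

Every bag has size at most 3, so the width is 3 − 1 = 2 and tw(G) ≤ 2. For the lower bound, the 3 vertices {1, 2, 3} are pairwise adjacent, and any tree decomposition puts a clique entirely inside one bag — forcing width ≥ 2. Therefore the treewidth is 2.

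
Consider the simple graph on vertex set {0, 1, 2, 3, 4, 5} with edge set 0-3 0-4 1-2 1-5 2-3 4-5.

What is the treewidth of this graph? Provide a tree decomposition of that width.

Treewidth 2.
One optimal decomposition is:
Bags: B1 = {0, 3, 4}  B2 = {3, 4, 5}  B3 = {1, 3, 5}  B4 = {1, 2, 3}
Tree: B1–B2, B2–B3, B3–B4

Each bag holds 3 vertices, so the decomposition has width 2, which upper-bounds the treewidth. The edges 3–0–4–5–1–2–3 form a cycle, so G is not a tree and its treewidth is at least 2. Combining the bounds, tw(G) = 2.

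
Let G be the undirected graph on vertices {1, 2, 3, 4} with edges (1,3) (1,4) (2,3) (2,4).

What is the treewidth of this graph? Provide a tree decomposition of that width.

Treewidth 2.
Bags: B1 = {1, 2, 4}  B2 = {1, 2, 3}
Tree: B1–B2

Every bag has size at most 3, so the width is 3 − 1 = 2 and tw(G) ≤ 2. Since 1–4–2–3–1 is a cycle in G, G is not acyclic. Forests are exactly the graphs of treewidth ≤ 1, so tw(G) ≥ 2. The upper and lower bounds meet at 2, so that is the treewidth.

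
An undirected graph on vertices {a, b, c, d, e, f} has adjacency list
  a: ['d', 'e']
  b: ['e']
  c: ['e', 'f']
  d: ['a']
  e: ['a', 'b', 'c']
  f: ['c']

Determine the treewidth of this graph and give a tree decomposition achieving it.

Each bag holds 2 vertices, so the decomposition has width 1, which upper-bounds the treewidth. Since G has at least one edge (e.g. e–b), it is not an edgeless graph, so tw(G) ≥ 1. Hence tw(G) = 1 exactly.

Treewidth 1.
One such decomposition:
Bags: B1 = {b, e}  B2 = {a, e}  B3 = {a, d}  B4 = {c, e}  B5 = {c, f}
Tree: B1–B2, B2–B3, B2–B4, B4–B5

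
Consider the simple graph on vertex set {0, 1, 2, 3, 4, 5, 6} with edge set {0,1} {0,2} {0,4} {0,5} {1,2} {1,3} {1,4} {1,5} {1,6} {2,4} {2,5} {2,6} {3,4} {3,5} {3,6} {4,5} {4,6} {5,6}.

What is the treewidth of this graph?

A width-4 tree decomposition is:
Bags: B1 = {1, 3, 4, 5, 6}  B2 = {1, 2, 4, 5, 6}  B3 = {0, 1, 2, 4, 5}
Tree: B1–B2, B2–B3
The largest bag has 5 vertices, giving width 4; this decomposition certifies tw(G) ≤ 4. On the other hand G contains the 5-clique {0, 1, 2, 4, 5}. A clique must lie in a single bag of any decomposition, so no decomposition can have width below 4. Hence tw(G) = 4 exactly.

4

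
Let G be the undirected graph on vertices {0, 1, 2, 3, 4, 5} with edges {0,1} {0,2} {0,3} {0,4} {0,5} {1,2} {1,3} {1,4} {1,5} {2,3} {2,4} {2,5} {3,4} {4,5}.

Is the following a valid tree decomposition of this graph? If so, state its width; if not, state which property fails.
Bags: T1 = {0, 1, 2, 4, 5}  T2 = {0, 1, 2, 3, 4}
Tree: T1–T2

Yes; width 4.

Every vertex of G appears in some bag (union = {0, 1, 2, 3, 4, 5}); every edge is covered by a bag; and for each vertex v the set of bags containing v is connected in the bag tree. The decomposition is therefore valid. The largest bag has 5 vertices, so the width is 4.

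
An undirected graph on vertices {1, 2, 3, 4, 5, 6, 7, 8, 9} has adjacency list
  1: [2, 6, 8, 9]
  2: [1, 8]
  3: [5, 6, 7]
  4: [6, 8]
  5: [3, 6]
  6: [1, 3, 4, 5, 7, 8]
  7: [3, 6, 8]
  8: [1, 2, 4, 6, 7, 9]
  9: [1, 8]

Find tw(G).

2

A width-2 tree decomposition is:
Bags: B1 = {4, 6, 8}  B2 = {1, 6, 8}  B3 = {1, 8, 9}  B4 = {6, 7, 8}  B5 = {1, 2, 8}  B6 = {3, 6, 7}  B7 = {3, 5, 6}
Tree: B1–B2, B2–B3, B1–B4, B2–B5, B4–B6, B6–B7
Every bag has size at most 3, so the width is 3 − 1 = 2 and tw(G) ≤ 2. Conversely, {1, 8, 9} is a clique of size 3, and the vertices of any clique must share a bag in every tree decomposition; so some bag has ≥ 3 vertices and tw(G) ≥ 2. Combining the bounds, tw(G) = 2.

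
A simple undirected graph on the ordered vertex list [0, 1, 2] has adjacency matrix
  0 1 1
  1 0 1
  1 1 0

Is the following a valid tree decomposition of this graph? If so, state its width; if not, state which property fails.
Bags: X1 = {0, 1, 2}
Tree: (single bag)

Yes; width 2.

Every vertex of G appears in some bag (union = {0, 1, 2}); every edge is covered by a bag; and for each vertex v the set of bags containing v is connected in the bag tree. The decomposition is therefore valid. The largest bag has 3 vertices, so the width is 2.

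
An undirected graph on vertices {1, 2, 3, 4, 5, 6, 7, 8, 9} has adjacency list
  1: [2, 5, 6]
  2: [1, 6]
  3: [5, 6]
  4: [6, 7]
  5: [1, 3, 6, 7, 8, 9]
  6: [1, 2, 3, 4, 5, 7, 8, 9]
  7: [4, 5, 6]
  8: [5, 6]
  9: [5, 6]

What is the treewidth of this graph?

2

A width-2 tree decomposition is:
Bags: B1 = {5, 6, 9}  B2 = {1, 5, 6}  B3 = {5, 6, 7}  B4 = {1, 2, 6}  B5 = {3, 5, 6}  B6 = {4, 6, 7}  B7 = {5, 6, 8}
Tree: B1–B2, B2–B3, B2–B4, B2–B5, B3–B6, B5–B7
Every bag has size at most 3, so the width is 3 − 1 = 2 and tw(G) ≤ 2. On the other hand G contains the 3-clique {1, 2, 6}. A clique must lie in a single bag of any decomposition, so no decomposition can have width below 2. Combining the bounds, tw(G) = 2.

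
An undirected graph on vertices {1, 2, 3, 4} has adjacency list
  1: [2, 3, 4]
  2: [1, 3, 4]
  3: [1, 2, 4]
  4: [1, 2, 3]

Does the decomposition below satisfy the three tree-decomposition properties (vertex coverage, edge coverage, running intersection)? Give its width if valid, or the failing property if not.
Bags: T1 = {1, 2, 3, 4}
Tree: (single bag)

Yes; width 3.

Every vertex of G appears in some bag (union = {1, 2, 3, 4}); every edge is covered by a bag; and for each vertex v the set of bags containing v is connected in the bag tree. The decomposition is therefore valid. The largest bag has 4 vertices, so the width is 3.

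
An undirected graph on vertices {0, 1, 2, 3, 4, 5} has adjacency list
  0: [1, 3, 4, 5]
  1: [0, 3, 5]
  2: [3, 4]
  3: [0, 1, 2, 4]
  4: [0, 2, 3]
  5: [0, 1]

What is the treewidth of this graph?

2

A width-2 tree decomposition is:
Bags: B1 = {0, 1, 3}  B2 = {0, 3, 4}  B3 = {0, 1, 5}  B4 = {2, 3, 4}
Tree: B1–B2, B1–B3, B2–B4
Every bag has size at most 3, so the width is 3 − 1 = 2 and tw(G) ≤ 2. For the lower bound, the 3 vertices {0, 1, 3} are pairwise adjacent, and any tree decomposition puts a clique entirely inside one bag — forcing width ≥ 2. Therefore the treewidth is 2.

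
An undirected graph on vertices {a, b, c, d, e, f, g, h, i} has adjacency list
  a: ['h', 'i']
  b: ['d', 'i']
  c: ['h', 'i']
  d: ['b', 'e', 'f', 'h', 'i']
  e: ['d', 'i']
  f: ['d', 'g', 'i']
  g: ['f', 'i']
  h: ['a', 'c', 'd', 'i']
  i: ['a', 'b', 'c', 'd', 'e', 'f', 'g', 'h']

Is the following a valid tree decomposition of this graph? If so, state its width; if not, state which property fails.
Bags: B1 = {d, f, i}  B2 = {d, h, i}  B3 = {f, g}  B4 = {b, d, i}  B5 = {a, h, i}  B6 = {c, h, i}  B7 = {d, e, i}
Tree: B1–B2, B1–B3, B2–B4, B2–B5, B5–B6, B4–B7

No — edge (i,g) lies in no bag.

A tree decomposition must satisfy three properties: every vertex lies in some bag; for every edge, both endpoints lie together in some bag; and for every vertex, the bags containing it form a connected subtree. Here edge (i,g) lies in no bag, so the decomposition is invalid.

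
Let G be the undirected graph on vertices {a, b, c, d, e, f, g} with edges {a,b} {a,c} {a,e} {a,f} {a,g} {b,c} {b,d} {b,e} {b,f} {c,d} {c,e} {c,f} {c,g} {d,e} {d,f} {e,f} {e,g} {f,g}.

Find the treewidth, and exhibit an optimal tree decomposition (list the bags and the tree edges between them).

Treewidth 4.
One optimal decomposition is:
Bags: B1 = {a, c, e, f, g}  B2 = {a, b, c, e, f}  B3 = {b, c, d, e, f}
Tree: B1–B2, B2–B3

Every bag has size at most 5, so the width is 5 − 1 = 4 and tw(G) ≤ 4. For the lower bound, the 5 vertices {b, c, d, e, f} are pairwise adjacent, and any tree decomposition puts a clique entirely inside one bag — forcing width ≥ 4. Therefore the treewidth is 4.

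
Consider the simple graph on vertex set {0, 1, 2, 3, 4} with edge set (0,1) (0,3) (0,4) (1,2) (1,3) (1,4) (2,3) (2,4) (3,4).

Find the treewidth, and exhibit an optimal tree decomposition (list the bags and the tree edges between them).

Treewidth 3.
One such decomposition:
Bags: B1 = {1, 2, 3, 4}  B2 = {0, 1, 3, 4}
Tree: B1–B2

Each bag holds 4 vertices, so the decomposition has width 3, which upper-bounds the treewidth. For the lower bound, the 4 vertices {0, 1, 3, 4} are pairwise adjacent, and any tree decomposition puts a clique entirely inside one bag — forcing width ≥ 3. Hence tw(G) = 3 exactly.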